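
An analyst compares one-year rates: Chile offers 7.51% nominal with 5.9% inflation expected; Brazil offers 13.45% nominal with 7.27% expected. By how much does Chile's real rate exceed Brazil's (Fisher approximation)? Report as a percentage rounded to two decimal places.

Chile: 7.51% − 5.9% = 1.610%
Brazil: 13.45% − 7.27% = 6.180%
Differential = -4.570% → -4.57%.

-4.57%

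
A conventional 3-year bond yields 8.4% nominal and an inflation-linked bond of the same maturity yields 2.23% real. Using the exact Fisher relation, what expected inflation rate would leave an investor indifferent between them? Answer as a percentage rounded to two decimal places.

6.04%

(1 + π) = (1 + i)/(1 + r) = 1.08400 / 1.02230 = 1.060354
Break-even inflation = 1.060354 − 1 → 6.04%.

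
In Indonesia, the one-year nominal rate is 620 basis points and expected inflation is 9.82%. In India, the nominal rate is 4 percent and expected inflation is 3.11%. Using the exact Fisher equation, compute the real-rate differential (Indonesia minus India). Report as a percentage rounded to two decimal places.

Indonesia: (1 + 0.0620)/(1 + 0.0982) − 1 = -3.2963%
India: (1 + 0.0400)/(1 + 0.0311) − 1 = 0.8632%
Differential = -3.2963% − 0.8632% = -4.1595% → -4.16%.

-4.16%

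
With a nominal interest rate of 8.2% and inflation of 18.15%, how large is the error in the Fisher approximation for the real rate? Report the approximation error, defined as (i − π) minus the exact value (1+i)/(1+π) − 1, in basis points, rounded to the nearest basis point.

-153 basis points

Approximate: r ≈ 8.200% − 18.150% = -9.9500%
Exact: (1 + 0.0820)/(1 + 0.1815) − 1 = -8.4215%
Error = -9.9500% − (-8.4215%) = -1.5285% → -153 basis points.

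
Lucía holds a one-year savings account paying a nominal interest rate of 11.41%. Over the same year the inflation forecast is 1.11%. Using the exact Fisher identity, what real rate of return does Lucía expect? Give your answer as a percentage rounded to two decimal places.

10.19%

By the Fisher identity, 1 + r = (1 + i)/(1 + π).
1 + r = 1.11410 / 1.01110 = 1.101869
r = 1.101869 − 1 = 10.1869%, i.e. 10.19%.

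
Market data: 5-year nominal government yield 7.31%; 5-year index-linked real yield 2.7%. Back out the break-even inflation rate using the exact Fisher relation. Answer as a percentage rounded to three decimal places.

4.489%

(1 + π) = (1 + i)/(1 + r) = 1.07310 / 1.02700 = 1.044888
Break-even inflation = 1.044888 − 1 → 4.489%.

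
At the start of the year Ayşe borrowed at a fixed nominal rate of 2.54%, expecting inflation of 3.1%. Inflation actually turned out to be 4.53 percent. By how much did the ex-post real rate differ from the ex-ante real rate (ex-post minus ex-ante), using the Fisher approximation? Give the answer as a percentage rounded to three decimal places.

Ex-ante: 2.54% − 3.1% = -0.560%
Ex-post: 2.54% − 4.53% = -1.990%
Difference (ex-post − ex-ante) = -1.4300% → -1.430%.

-1.430%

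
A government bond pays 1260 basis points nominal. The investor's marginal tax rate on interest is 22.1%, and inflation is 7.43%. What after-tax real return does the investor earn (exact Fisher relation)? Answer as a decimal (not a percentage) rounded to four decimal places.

0.0222

After-tax nominal return = 12.6% × (1 − 0.221) = 9.8154%.
1 + r = 1.098154 / 1.07430 = 1.022204
After-tax real rate = 1.022204 − 1 → 0.0222.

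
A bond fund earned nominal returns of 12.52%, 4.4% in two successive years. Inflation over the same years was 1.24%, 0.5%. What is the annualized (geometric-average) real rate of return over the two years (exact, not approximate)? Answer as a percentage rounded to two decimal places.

Compound the nominal returns: 1.1252 × 1.0440 = 1.17470880.
Compound inflation: 1.0124 × 1.0050 = 1.01746200.
Deflate: 1.17470880 / 1.01746200 = 1.15454808.
Annualized real rate = 1.15454808^(1/2) − 1 = 7.4499% → 7.45%.

7.45%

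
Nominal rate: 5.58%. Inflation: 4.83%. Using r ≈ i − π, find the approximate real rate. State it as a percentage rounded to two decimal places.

0.75%

r ≈ i − π = 5.58% − 4.83% = 0.75%.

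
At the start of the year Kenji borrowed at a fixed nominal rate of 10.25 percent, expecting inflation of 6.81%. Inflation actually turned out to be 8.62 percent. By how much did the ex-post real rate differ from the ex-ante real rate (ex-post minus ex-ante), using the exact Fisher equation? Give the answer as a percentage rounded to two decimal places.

-1.72%

Ex-ante: (1 + 0.1025)/(1 + 0.0681) − 1 = 3.2207%
Ex-post: (1 + 0.1025)/(1 + 0.0862) − 1 = 1.5006%
Difference (ex-post − ex-ante) = -1.7200% → -1.72%.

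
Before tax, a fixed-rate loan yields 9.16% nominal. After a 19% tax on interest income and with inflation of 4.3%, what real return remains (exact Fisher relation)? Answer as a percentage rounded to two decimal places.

2.99%

After-tax nominal return = 9.16% × (1 − 0.19) = 7.4196%.
1 + r = 1.074196 / 1.04300 = 1.029910
After-tax real rate = 1.029910 − 1 → 2.99%.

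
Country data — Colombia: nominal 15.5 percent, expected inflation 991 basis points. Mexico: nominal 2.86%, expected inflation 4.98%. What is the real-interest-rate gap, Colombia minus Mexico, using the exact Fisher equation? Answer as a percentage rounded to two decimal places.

7.11%

Colombia: (1 + 0.1550)/(1 + 0.0991) − 1 = 5.0860%
Mexico: (1 + 0.0286)/(1 + 0.0498) − 1 = -2.0194%
Differential = 5.0860% − (-2.0194%) = 7.1054% → 7.11%.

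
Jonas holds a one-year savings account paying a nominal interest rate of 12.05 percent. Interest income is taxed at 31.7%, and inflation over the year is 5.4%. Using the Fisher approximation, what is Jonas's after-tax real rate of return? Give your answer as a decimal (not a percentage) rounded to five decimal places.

After-tax nominal return = 12.05% × (1 − 0.317) = 8.23015%.
r ≈ 8.23015% − 5.4% → 0.02830.

0.02830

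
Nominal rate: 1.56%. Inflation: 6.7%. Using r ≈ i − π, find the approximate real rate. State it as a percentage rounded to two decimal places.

r ≈ i − π = 1.56% − 6.7% = -5.14%.

-5.14%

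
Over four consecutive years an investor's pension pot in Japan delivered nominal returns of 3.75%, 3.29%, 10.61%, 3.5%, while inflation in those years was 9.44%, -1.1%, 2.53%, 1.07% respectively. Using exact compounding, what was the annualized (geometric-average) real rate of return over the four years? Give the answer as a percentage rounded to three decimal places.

Nominal growth factor = 1.0375 × 1.0329 × 1.1061 × 1.0350 = 1.22682078
Price-level growth factor = 1.0944 × 0.9890 × 1.0253 × 1.0107 = 1.12161962
Real growth factor = 1.22682078 / 1.12161962 = 1.09379397
Annualized real rate = 1.09379397^(1/4) − 1 = 2.2666% → 2.267%.

2.267%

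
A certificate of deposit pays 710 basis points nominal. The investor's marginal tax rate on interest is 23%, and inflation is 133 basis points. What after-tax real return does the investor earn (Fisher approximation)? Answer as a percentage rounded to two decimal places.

After-tax nominal return = 7.1% × (1 − 0.23) = 5.4670%.
r ≈ 5.4670% − 1.33% → 4.14%.

4.14%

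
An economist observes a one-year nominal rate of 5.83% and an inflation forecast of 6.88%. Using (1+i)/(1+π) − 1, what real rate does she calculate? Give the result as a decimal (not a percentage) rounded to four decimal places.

-0.0098

1 + r = 1.05830 / 1.06880 = 0.990176
r = 0.990176 − 1 = -0.9824%, i.e. -0.0098.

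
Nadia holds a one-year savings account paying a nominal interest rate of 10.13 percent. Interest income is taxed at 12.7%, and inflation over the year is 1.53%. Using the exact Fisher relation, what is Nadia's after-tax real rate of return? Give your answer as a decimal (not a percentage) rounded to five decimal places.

After-tax nominal return = 10.13% × (1 − 0.127) = 8.84349%.
1 + r = 1.0884349 / 1.01530 = 1.072033
After-tax real rate = 1.072033 − 1 → 0.07203.

0.07203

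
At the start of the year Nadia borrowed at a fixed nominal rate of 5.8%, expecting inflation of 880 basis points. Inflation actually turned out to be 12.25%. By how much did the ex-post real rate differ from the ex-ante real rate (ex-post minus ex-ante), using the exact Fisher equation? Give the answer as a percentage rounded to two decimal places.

-2.99%

Ex-ante: (1 + 0.0580)/(1 + 0.0880) − 1 = -2.7574%
Ex-post: (1 + 0.0580)/(1 + 0.1225) − 1 = -5.7461%
Difference (ex-post − ex-ante) = -2.9887% → -2.99%.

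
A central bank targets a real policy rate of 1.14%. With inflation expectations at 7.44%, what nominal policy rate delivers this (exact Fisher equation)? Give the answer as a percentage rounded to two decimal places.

8.66%

(1 + i) = (1 + r)(1 + π) = 1.01140 × 1.07440 = 1.08664816
i = 1.08664816 − 1, so the required nominal rate is 8.66%.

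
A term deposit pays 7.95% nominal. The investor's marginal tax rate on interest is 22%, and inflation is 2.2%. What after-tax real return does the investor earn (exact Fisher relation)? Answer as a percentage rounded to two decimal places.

After-tax nominal return = 7.95% × (1 − 0.22) = 6.2010%.
1 + r = 1.06201 / 1.02200 = 1.039149
After-tax real rate = 1.039149 − 1 → 3.91%.

3.91%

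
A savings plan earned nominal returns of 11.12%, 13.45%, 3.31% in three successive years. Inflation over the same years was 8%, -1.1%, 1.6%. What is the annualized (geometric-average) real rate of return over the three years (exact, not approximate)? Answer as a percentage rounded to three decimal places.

Nominal growth factor = 1.1112 × 1.1345 × 1.0331 = 1.302384127
Price-level growth factor = 1.0800 × 0.9890 × 1.0160 = 1.085209920
Real growth factor = 1.302384127 / 1.085209920 = 1.200121841
Annualized real rate = 1.200121841^(1/3) − 1 = 6.26945% → 6.269%.

6.269%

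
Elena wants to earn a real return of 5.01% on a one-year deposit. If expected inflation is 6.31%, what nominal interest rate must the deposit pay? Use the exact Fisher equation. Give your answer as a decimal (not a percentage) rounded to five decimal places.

0.11636

(1 + i) = (1 + r)(1 + π) = 1.05010 × 1.06310 = 1.11636131
i = 1.11636131 − 1, so the required nominal rate is 0.11636.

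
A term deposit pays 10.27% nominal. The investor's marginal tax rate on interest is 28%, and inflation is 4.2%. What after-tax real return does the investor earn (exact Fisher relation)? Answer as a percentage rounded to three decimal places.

3.066%

After-tax nominal return = 10.27% × (1 − 0.28) = 7.3944%.
1 + r = 1.073944 / 1.04200 = 1.030656
After-tax real rate = 1.030656 − 1 → 3.066%.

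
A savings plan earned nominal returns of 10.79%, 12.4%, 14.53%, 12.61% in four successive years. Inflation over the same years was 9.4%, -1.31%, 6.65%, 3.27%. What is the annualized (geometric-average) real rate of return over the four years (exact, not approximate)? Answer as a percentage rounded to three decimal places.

Nominal growth factor = 1.1079 × 1.1240 × 1.1453 × 1.1261 = 1.60606491
Price-level growth factor = 1.0940 × 0.9869 × 1.0665 × 1.0327 = 1.18911952
Real growth factor = 1.60606491 / 1.18911952 = 1.35063371
Annualized real rate = 1.35063371^(1/4) − 1 = 7.8039% → 7.804%.

7.804%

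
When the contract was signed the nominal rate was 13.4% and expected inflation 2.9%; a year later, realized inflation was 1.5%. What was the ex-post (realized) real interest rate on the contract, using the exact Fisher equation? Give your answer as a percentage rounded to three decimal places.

11.724%

Ex-post: (1 + 0.1340)/(1 + 0.0150) − 1 = 11.7241%
So the realized real rate is 11.724%.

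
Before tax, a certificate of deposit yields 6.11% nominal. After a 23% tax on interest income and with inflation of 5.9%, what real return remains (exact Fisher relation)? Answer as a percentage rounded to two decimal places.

After-tax nominal return = 6.11% × (1 − 0.23) = 4.7047%.
1 + r = 1.047047 / 1.05900 = 0.988713
After-tax real rate = 0.988713 − 1 → -1.13%.

-1.13%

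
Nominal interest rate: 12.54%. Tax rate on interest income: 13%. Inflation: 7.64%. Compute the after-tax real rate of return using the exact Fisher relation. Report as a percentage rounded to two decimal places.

3.04%

After-tax nominal return = 12.54% × (1 − 0.13) = 10.9098%.
1 + r = 1.109098 / 1.07640 = 1.030377
After-tax real rate = 1.030377 − 1 → 3.04%.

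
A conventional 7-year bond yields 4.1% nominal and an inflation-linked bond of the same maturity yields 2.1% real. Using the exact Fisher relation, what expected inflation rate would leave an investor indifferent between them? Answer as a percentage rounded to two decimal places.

1.96%

(1 + π) = (1 + i)/(1 + r) = 1.04100 / 1.02100 = 1.019589
Break-even inflation = 1.019589 − 1 → 1.96%.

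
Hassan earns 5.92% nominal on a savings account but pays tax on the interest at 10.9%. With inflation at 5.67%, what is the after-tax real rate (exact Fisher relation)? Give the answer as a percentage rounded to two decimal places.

After-tax nominal return = 5.92% × (1 − 0.109) = 5.27472%.
1 + r = 1.0527472 / 1.05670 = 0.996259
After-tax real rate = 0.996259 − 1 → -0.37%.

-0.37%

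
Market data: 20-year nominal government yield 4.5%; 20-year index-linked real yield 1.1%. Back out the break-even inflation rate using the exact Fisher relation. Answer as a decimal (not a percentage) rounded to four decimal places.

0.0336

(1 + π) = (1 + i)/(1 + r) = 1.04500 / 1.01100 = 1.033630
Break-even inflation = 1.033630 − 1 → 0.0336.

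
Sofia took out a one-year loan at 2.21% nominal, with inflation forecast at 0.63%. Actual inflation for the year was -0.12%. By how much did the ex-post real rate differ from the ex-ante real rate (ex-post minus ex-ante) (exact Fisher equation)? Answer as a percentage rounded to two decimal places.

0.76%

Ex-ante: (1 + 0.0221)/(1 + 0.0063) − 1 = 1.5701%
Ex-post: (1 + 0.0221)/(1 − 0.0012) − 1 = 2.3328%
Difference (ex-post − ex-ante) = 0.7627% → 0.76%.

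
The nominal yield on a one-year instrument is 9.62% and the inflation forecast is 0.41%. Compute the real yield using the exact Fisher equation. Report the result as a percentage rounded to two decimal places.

By the Fisher equation, 1 + r = (1 + i)/(1 + π).
1 + r = 1.09620 / 1.00410 = 1.091724
r = 1.091724 − 1 = 9.1724%, i.e. 9.17%.

9.17%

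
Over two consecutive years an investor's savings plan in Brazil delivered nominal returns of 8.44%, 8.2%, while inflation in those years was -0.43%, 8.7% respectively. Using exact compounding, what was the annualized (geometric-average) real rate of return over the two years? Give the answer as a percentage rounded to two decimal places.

Compound the nominal returns: 1.0844 × 1.0820 = 1.17332080.
Compound inflation: 0.9957 × 1.0870 = 1.08232590.
Deflate: 1.17332080 / 1.08232590 = 1.08407348.
Annualized real rate = 1.08407348^(1/2) − 1 = 4.1188% → 4.12%.

4.12%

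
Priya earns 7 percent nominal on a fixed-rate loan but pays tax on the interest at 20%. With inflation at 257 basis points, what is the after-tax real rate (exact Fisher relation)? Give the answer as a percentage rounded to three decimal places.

After-tax nominal return = 7% × (1 − 0.2) = 5.6000%.
1 + r = 1.05600 / 1.02570 = 1.029541
After-tax real rate = 1.029541 − 1 → 2.954%.

2.954%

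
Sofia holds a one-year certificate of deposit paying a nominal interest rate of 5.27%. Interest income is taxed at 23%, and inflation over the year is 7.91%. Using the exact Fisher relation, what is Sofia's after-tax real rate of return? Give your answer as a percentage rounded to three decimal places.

After-tax nominal return = 5.27% × (1 − 0.23) = 4.0579%.
1 + r = 1.040579 / 1.07910 = 0.964303
After-tax real rate = 0.964303 − 1 → -3.570%.

-3.570%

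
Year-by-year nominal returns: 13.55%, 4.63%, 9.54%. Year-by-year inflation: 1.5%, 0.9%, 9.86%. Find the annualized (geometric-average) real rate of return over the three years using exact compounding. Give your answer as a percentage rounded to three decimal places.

Nominal growth factor = 1.1355 × 1.0463 × 1.0954 = 1.30141588
Price-level growth factor = 1.0150 × 1.0090 × 1.0986 = 1.12511471
Real growth factor = 1.30141588 / 1.12511471 = 1.15669617
Annualized real rate = 1.15669617^(1/3) − 1 = 4.9719% → 4.972%.

4.972%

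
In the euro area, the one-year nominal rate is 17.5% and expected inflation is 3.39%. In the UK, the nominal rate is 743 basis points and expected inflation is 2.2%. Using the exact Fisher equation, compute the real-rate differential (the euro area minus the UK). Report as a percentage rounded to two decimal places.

The euro area: (1 + 0.1750)/(1 + 0.0339) − 1 = 13.6474%
The UK: (1 + 0.0743)/(1 + 0.0220) − 1 = 5.1174%
Differential = 13.6474% − 5.1174% = 8.5299% → 8.53%.

8.53%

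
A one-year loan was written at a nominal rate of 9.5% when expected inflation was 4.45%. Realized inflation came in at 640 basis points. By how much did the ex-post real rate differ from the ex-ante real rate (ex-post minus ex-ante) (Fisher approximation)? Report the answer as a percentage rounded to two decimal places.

-1.95%

Ex-ante: 9.5% − 4.45% = 5.050%
Ex-post: 9.5% − 6.4% = 3.100%
Difference (ex-post − ex-ante) = -1.9500% → -1.95%.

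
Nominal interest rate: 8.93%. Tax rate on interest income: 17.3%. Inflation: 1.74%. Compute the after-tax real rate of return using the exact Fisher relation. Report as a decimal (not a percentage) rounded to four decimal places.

0.0555

After-tax nominal return = 8.93% × (1 − 0.173) = 7.38511%.
1 + r = 1.0738511 / 1.01740 = 1.055486
After-tax real rate = 1.055486 − 1 → 0.0555.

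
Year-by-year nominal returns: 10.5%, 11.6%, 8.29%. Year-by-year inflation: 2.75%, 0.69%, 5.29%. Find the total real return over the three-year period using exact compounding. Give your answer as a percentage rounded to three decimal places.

22.591%

Nominal growth factor = 1.1050 × 1.1160 × 1.0829 = 1.335411
Price-level growth factor = 1.0275 × 1.0069 × 1.0529 = 1.089320
Real growth factor = 1.335411 / 1.089320 = 1.225913
Total real return = 1.225913 − 1 → 22.591%.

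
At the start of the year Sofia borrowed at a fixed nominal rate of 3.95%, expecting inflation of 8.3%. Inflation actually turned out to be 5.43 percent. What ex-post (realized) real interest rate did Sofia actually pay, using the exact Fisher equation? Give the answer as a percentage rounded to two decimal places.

-1.40%

Ex-post: (1 + 0.0395)/(1 + 0.0543) − 1 = -1.4038%
So the realized real rate is -1.40%.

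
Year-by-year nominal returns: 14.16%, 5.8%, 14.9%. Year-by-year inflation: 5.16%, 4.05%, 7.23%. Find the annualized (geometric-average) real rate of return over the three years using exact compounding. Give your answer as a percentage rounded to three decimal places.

5.756%

Compound the nominal returns: 1.1416 × 1.0580 × 1.1490 = 1.38777691.
Compound inflation: 1.0516 × 1.0405 × 1.0723 = 1.17329972.
Deflate: 1.38777691 / 1.17329972 = 1.18279829.
Annualized real rate = 1.18279829^(1/3) − 1 = 5.7556% → 5.756%.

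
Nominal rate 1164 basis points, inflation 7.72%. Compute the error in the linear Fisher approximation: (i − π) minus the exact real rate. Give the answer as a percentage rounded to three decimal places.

0.281%

Approximate: r ≈ 11.640% − 7.720% = 3.9200%
Exact: (1 + 0.1164)/(1 + 0.0772) − 1 = 3.6391%
Error = 3.9200% − 3.6391% = 0.2809% → 0.281%.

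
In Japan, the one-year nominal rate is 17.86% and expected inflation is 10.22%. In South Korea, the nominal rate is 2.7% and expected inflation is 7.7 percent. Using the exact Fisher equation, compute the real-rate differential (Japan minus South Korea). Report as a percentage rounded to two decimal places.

Japan: (1 + 0.1786)/(1 + 0.1022) − 1 = 6.9316%
South Korea: (1 + 0.0270)/(1 + 0.0770) − 1 = -4.6425%
Differential = 6.9316% − (-4.6425%) = 11.5741% → 11.57%.

11.57%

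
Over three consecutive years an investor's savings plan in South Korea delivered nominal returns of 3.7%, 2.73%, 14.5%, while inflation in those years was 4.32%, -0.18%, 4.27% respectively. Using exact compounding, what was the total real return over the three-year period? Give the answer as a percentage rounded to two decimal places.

Compound the nominal returns: 1.0370 × 1.0273 × 1.1450 = 1.219780.
Compound inflation: 1.0432 × 0.9982 × 1.0427 = 1.085787.
Deflate: 1.219780 / 1.085787 = 1.123407.
Total real return = 1.123407 − 1 → 12.34%.

12.34%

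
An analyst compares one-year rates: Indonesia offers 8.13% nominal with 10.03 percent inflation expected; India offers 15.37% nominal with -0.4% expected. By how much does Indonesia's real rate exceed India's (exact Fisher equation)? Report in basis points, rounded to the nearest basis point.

Indonesia: (1 + 0.0813)/(1 + 0.1003) − 1 = -1.7268%
India: (1 + 0.1537)/(1 − 0.0040) − 1 = 15.8333%
Differential = -1.7268% − 15.8333% = -17.5601% → -1756 basis points.

-1756 basis points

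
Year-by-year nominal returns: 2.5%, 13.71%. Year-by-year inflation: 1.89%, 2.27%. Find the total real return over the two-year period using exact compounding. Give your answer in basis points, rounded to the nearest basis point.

Nominal growth factor = 1.0250 × 1.1371 = 1.165528
Price-level growth factor = 1.0189 × 1.0227 = 1.042029
Real growth factor = 1.165528 / 1.042029 = 1.118517
Total real return = 1.118517 − 1 → 1185 basis points.

1185 basis points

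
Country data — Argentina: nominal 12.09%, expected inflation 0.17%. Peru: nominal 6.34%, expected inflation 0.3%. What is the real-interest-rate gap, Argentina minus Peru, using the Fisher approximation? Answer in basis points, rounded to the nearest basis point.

588 basis points

Argentina: 12.09% − 0.17% = 11.920%
Peru: 6.34% − 0.3% = 6.040%
Differential = 5.880% → 588 basis points.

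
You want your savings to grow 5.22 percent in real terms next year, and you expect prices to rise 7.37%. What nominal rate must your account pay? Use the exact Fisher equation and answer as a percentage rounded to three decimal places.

12.975%

(1 + i) = (1 + r)(1 + π) = 1.05220 × 1.07370 = 1.12974714
i = 1.12974714 − 1, so the required nominal rate is 12.975%.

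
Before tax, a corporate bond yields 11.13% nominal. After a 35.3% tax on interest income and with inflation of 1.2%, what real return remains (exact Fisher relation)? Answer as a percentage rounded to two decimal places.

5.93%

After-tax nominal return = 11.13% × (1 − 0.353) = 7.20111%.
1 + r = 1.0720111 / 1.01200 = 1.059300
After-tax real rate = 1.059300 − 1 → 5.93%.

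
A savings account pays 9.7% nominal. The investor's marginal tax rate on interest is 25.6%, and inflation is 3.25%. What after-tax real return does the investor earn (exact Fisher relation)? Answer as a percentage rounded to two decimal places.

After-tax nominal return = 9.7% × (1 − 0.256) = 7.2168%.
1 + r = 1.072168 / 1.03250 = 1.038419
After-tax real rate = 1.038419 − 1 → 3.84%.

3.84%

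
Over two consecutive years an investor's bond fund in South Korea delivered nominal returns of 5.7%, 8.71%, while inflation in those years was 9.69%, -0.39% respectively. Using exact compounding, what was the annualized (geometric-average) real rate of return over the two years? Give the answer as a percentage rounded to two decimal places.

Compound the nominal returns: 1.0570 × 1.0871 = 1.14906470.
Compound inflation: 1.0969 × 0.9961 = 1.09262209.
Deflate: 1.14906470 / 1.09262209 = 1.05165794.
Annualized real rate = 1.05165794^(1/2) − 1 = 2.5504% → 2.55%.

2.55%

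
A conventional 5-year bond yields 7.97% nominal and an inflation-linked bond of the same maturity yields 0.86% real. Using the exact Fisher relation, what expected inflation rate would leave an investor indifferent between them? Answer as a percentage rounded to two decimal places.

7.05%

(1 + π) = (1 + i)/(1 + r) = 1.07970 / 1.00860 = 1.070494
Break-even inflation = 1.070494 − 1 → 7.05%.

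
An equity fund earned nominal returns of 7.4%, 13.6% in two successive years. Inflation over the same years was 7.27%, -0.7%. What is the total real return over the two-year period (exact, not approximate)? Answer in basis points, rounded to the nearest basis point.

Compound the nominal returns: 1.0740 × 1.1360 = 1.220064.
Compound inflation: 1.0727 × 0.9930 = 1.065191.
Deflate: 1.220064 / 1.065191 = 1.145394.
Total real return = 1.145394 − 1 → 1454 basis points.

1454 basis points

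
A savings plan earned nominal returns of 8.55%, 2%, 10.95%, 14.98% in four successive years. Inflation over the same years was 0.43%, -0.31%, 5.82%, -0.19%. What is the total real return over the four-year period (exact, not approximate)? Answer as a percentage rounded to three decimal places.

33.574%

Nominal growth factor = 1.0855 × 1.0200 × 1.1095 × 1.1498 = 1.412471
Price-level growth factor = 1.0043 × 0.9969 × 1.0582 × 0.9981 = 1.057443
Real growth factor = 1.412471 / 1.057443 = 1.335742
Total real return = 1.335742 − 1 → 33.574%.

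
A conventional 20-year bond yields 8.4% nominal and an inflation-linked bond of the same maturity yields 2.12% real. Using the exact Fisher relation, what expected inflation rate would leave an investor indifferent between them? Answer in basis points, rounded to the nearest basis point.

(1 + π) = (1 + i)/(1 + r) = 1.08400 / 1.02120 = 1.061496
Break-even inflation = 1.061496 − 1 → 615 basis points.

615 basis points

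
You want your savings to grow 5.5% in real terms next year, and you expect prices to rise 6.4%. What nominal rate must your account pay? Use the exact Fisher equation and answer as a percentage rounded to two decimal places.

(1 + i) = (1 + r)(1 + π) = 1.05500 × 1.06400 = 1.12252
i = 1.12252 − 1, so the required nominal rate is 12.25%.

12.25%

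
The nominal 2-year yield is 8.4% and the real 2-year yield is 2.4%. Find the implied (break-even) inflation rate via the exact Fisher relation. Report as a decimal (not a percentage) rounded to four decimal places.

0.0586

(1 + π) = (1 + i)/(1 + r) = 1.08400 / 1.02400 = 1.058594
Break-even inflation = 1.058594 − 1 → 0.0586.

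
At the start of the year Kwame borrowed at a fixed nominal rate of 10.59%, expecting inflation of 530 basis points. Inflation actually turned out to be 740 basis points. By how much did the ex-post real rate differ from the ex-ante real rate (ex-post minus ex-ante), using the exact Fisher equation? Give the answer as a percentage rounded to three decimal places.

-2.054%

Ex-ante: (1 + 0.1059)/(1 + 0.0530) − 1 = 5.02374%
Ex-post: (1 + 0.1059)/(1 + 0.0740) − 1 = 2.97020%
Difference (ex-post − ex-ante) = -2.05354% → -2.054%.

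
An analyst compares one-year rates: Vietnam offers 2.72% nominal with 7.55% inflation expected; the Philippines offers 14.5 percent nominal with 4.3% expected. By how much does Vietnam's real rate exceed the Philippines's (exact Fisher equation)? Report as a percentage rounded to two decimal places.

Vietnam: (1 + 0.0272)/(1 + 0.0755) − 1 = -4.4909%
The Philippines: (1 + 0.1450)/(1 + 0.0430) − 1 = 9.7795%
Differential = -4.4909% − 9.7795% = -14.2704% → -14.27%.

-14.27%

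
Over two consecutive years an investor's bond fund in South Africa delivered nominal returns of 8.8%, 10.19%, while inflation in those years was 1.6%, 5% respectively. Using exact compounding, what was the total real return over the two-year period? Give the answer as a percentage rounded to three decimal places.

Compound the nominal returns: 1.0880 × 1.1019 = 1.198867.
Compound inflation: 1.0160 × 1.0500 = 1.066800.
Deflate: 1.198867 / 1.066800 = 1.123798.
Total real return = 1.123798 − 1 → 12.380%.

12.380%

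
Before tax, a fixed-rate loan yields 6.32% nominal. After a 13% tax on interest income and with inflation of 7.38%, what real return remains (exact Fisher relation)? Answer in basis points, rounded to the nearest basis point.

After-tax nominal return = 6.32% × (1 − 0.13) = 5.4984%.
1 + r = 1.054984 / 1.07380 = 0.982477
After-tax real rate = 0.982477 − 1 → -175 basis points.

-175 basis points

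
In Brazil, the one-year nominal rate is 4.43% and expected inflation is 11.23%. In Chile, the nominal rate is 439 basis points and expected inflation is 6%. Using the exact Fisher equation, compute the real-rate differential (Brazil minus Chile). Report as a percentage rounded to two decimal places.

-4.59%

Brazil: (1 + 0.0443)/(1 + 0.1123) − 1 = -6.1135%
Chile: (1 + 0.0439)/(1 + 0.0600) − 1 = -1.5189%
Differential = -6.1135% − (-1.5189%) = -4.5946% → -4.59%.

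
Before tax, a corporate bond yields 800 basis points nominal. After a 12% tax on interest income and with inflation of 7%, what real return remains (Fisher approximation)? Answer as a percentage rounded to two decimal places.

0.04%

After-tax nominal return = 8% × (1 − 0.12) = 7.0400%.
r ≈ 7.0400% − 7% → 0.04%.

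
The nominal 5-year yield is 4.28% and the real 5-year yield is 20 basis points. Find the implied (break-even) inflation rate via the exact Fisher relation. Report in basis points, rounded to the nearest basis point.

(1 + π) = (1 + i)/(1 + r) = 1.04280 / 1.00200 = 1.040719
Break-even inflation = 1.040719 − 1 → 407 basis points.

407 basis points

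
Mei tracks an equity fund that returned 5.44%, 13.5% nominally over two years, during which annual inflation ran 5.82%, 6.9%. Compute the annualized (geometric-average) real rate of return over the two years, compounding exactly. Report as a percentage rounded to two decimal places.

2.86%

Nominal growth factor = 1.0544 × 1.1350 = 1.19674400
Price-level growth factor = 1.0582 × 1.0690 = 1.13121580
Real growth factor = 1.19674400 / 1.13121580 = 1.05792723
Annualized real rate = 1.05792723^(1/2) − 1 = 2.8556% → 2.86%.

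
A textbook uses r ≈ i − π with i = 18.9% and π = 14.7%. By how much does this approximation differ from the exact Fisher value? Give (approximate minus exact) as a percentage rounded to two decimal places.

0.54%

Approximate: r ≈ 18.900% − 14.700% = 4.2000%
Exact: (1 + 0.1890)/(1 + 0.1470) − 1 = 3.6617%
Error = 4.2000% − 3.6617% = 0.5383% → 0.54%.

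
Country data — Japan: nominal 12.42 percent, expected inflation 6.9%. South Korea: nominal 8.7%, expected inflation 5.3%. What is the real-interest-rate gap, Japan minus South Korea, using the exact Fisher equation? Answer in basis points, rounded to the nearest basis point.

Japan: (1 + 0.1242)/(1 + 0.0690) − 1 = 5.1637%
South Korea: (1 + 0.0870)/(1 + 0.0530) − 1 = 3.2289%
Differential = 5.1637% − 3.2289% = 1.9348% → 193 basis points.

193 basis points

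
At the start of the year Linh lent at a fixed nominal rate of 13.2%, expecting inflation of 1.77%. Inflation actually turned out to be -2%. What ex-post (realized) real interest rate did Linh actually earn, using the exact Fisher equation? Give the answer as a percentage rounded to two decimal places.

15.51%

Ex-post: (1 + 0.1320)/(1 − 0.0200) − 1 = 15.5102%
So the realized real rate is 15.51%.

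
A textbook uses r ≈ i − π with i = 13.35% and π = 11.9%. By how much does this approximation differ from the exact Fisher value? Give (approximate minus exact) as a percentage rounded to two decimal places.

Approximate: r ≈ 13.350% − 11.900% = 1.4500%
Exact: (1 + 0.1335)/(1 + 0.1190) − 1 = 1.2958%
Error = 1.4500% − 1.2958% = 0.1542% → 0.15%.

0.15%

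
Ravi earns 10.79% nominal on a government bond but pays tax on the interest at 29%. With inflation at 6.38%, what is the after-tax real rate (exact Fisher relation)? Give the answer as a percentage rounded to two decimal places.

1.20%

After-tax nominal return = 10.79% × (1 − 0.29) = 7.6609%.
1 + r = 1.076609 / 1.06380 = 1.012041
After-tax real rate = 1.012041 − 1 → 1.20%.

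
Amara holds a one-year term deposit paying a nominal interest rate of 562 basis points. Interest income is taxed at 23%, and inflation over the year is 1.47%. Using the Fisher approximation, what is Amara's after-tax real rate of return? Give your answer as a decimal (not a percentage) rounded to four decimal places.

After-tax nominal return = 5.62% × (1 − 0.23) = 4.3274%.
r ≈ 4.3274% − 1.47% → 0.0286.

0.0286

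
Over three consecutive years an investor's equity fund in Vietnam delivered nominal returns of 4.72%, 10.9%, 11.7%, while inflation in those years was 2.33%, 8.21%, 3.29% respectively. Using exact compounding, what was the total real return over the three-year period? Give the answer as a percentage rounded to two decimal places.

Nominal growth factor = 1.0472 × 1.1090 × 1.1170 = 1.297222
Price-level growth factor = 1.0233 × 1.0821 × 1.0329 = 1.143744
Real growth factor = 1.297222 / 1.143744 = 1.134190
Total real return = 1.134190 − 1 → 13.42%.

13.42%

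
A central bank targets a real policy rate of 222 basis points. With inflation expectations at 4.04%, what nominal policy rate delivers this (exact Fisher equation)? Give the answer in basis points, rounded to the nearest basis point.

635 basis points

(1 + i) = (1 + r)(1 + π) = 1.02220 × 1.04040 = 1.06349688
i = 1.06349688 − 1, so the required nominal rate is 635 basis points.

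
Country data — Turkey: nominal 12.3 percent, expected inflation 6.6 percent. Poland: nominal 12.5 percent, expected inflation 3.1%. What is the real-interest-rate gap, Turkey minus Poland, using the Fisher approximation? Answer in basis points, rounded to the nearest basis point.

Turkey: 12.3% − 6.6% = 5.700%
Poland: 12.5% − 3.1% = 9.400%
Differential = -3.700% → -370 basis points.

-370 basis points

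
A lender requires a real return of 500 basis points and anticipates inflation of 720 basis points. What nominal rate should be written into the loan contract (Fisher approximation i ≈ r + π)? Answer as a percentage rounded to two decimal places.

i ≈ r + π = 5% + 7.2% = 12.20%.

12.20%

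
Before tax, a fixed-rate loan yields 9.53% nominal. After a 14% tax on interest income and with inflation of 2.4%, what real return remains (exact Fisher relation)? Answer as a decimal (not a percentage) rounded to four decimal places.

0.0566

After-tax nominal return = 9.53% × (1 − 0.14) = 8.1958%.
1 + r = 1.081958 / 1.02400 = 1.056600
After-tax real rate = 1.056600 − 1 → 0.0566.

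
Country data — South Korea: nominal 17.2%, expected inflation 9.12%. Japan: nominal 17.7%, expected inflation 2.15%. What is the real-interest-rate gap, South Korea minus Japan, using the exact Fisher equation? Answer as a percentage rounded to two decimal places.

-7.82%

South Korea: (1 + 0.1720)/(1 + 0.0912) − 1 = 7.4047%
Japan: (1 + 0.1770)/(1 + 0.0215) − 1 = 15.2227%
Differential = 7.4047% − 15.2227% = -7.8180% → -7.82%.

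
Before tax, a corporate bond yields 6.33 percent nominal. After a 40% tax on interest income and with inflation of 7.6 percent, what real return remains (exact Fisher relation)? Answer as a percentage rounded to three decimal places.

-3.533%

After-tax nominal return = 6.33% × (1 − 0.4) = 3.7980%.
1 + r = 1.03798 / 1.07600 = 0.9646654
After-tax real rate = 0.9646654 − 1 → -3.533%.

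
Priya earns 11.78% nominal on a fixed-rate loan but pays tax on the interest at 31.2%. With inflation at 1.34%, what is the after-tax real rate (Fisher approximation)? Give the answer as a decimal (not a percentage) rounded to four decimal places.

0.0676

After-tax nominal return = 11.78% × (1 − 0.312) = 8.10464%.
r ≈ 8.10464% − 1.34% → 0.0676.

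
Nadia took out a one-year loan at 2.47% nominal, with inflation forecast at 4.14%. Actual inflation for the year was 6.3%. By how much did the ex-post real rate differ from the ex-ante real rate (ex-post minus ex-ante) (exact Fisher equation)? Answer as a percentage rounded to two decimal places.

Ex-ante: (1 + 0.0247)/(1 + 0.0414) − 1 = -1.6036%
Ex-post: (1 + 0.0247)/(1 + 0.0630) − 1 = -3.6030%
Difference (ex-post − ex-ante) = -1.9994% → -2.00%.

-2.00%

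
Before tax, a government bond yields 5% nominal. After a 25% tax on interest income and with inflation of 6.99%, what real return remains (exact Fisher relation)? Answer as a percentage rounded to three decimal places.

After-tax nominal return = 5% × (1 − 0.25) = 3.7500%.
1 + r = 1.03750 / 1.06990 = 0.969717
After-tax real rate = 0.969717 − 1 → -3.028%.

-3.028%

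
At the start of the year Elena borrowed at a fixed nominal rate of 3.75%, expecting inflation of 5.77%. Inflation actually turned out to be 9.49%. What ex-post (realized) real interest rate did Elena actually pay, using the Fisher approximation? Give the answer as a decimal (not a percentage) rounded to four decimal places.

-0.0574

Ex-post: 3.75% − 9.49% = -5.740%
So the realized real rate is -0.0574.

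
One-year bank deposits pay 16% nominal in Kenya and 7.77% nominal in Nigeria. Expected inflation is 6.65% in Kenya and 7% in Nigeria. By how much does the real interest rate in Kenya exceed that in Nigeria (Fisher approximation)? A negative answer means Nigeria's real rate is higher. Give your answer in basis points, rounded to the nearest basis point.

858 basis points

Kenya: 16% − 6.65% = 9.350%
Nigeria: 7.77% − 7% = 0.770%
Differential = 8.580% → 858 basis points.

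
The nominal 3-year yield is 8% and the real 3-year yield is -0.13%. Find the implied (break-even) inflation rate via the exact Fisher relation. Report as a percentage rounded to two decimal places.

8.14%

(1 + π) = (1 + i)/(1 + r) = 1.08000 / 0.99870 = 1.081406
Break-even inflation = 1.081406 − 1 → 8.14%.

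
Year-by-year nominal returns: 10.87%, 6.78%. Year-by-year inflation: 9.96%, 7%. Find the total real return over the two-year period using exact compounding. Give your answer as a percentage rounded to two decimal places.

Nominal growth factor = 1.1087 × 1.0678 = 1.183870
Price-level growth factor = 1.0996 × 1.0700 = 1.176572
Real growth factor = 1.183870 / 1.176572 = 1.006203
Total real return = 1.006203 − 1 → 0.62%.

0.62%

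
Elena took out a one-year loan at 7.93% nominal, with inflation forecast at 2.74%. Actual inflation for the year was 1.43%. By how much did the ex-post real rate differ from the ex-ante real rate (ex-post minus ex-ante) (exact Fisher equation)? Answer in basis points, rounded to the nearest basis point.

136 basis points

Ex-ante: (1 + 0.0793)/(1 + 0.0274) − 1 = 5.0516%
Ex-post: (1 + 0.0793)/(1 + 0.0143) − 1 = 6.4084%
Difference (ex-post − ex-ante) = 1.3568% → 136 basis points.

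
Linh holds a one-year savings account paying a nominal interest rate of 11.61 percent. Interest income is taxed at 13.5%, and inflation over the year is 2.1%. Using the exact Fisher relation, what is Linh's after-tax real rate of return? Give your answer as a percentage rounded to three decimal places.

After-tax nominal return = 11.61% × (1 − 0.135) = 10.04265%.
1 + r = 1.1004265 / 1.02100 = 1.077793
After-tax real rate = 1.077793 − 1 → 7.779%.

7.779%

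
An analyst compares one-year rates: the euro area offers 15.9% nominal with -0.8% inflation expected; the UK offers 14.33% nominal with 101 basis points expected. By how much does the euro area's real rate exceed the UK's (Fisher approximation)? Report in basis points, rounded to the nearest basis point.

338 basis points

The euro area: 15.9% − (-0.8%) = 16.700%
The UK: 14.33% − 1.01% = 13.320%
Differential = 3.380% → 338 basis points.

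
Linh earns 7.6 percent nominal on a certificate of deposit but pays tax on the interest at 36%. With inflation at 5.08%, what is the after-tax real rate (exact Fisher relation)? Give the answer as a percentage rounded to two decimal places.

After-tax nominal return = 7.6% × (1 − 0.36) = 4.8640%.
1 + r = 1.04864 / 1.05080 = 0.997944
After-tax real rate = 0.997944 − 1 → -0.21%.

-0.21%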